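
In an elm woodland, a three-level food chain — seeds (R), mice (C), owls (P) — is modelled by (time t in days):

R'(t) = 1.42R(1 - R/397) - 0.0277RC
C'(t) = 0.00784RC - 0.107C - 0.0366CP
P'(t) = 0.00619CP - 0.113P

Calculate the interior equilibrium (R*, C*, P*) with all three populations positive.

R* ≈ 256, C* ≈ 18.3, P* ≈ 51.8

From dP/dt = 0: 0.00619C* = 0.113, so C* = 18.3.
From dR/dt = 0: 1.42(1 - R*/397) = 0.0277·18.3, giving R* = 397·(1 - 0.356) = 256.
From dC/dt = 0: 0.00784·256 - 0.107 = 0.0366P*, so P* = 1.9/0.0366 = 51.8.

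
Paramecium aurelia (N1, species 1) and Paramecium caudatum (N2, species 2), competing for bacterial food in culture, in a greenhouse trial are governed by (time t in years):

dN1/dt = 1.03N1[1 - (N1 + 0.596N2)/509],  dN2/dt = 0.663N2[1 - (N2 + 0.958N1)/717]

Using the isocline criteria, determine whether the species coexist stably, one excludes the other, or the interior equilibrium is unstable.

Compare the nullcline intercepts: K1/α12 = 509/0.596 = 854 > K2 = 717; K2/α21 = 717/0.958 = 748 > K1 = 509.
Since both inequalities hold, each species can invade when rare, so the interior equilibrium is stable.

stable coexistence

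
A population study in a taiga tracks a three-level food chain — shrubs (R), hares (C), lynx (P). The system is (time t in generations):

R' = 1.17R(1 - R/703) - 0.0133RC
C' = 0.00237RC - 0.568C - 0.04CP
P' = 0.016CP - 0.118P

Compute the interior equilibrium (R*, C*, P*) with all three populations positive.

From dP/dt = 0: 0.016C* = 0.118, so C* = 7.37.
From dR/dt = 0: 1.17(1 - R*/703) = 0.0133·7.37, giving R* = 703·(1 - 0.0838) = 644.
From dC/dt = 0: 0.00237·644 - 0.568 = 0.04P*, so P* = 0.958/0.04 = 24.

R* ≈ 644, C* ≈ 7.37, P* ≈ 24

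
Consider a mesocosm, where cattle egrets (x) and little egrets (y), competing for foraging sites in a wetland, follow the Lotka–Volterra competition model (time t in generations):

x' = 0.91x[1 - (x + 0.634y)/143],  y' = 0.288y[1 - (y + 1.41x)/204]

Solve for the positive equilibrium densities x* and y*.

x* ≈ 129, y* ≈ 22.3

Setting both brackets to zero gives the nullclines x + 0.634y = 143 and 1.41x + y = 204.
Substituting y = 204 - 1.41x into the first: x(1 - 0.634·1.41) = 143 - 0.634·204.
So x* = 13.7/0.106 = 129, and then y* = 204 - 1.41·129 = 22.3.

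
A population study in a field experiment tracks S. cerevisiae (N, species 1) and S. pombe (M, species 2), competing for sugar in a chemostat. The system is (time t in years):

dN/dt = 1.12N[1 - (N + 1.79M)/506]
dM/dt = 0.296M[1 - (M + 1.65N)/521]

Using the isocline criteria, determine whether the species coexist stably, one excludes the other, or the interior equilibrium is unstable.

unstable coexistence (outcome depends on initial conditions)

Compare the nullcline intercepts: K1/α12 = 506/1.79 = 283 < K2 = 521; K2/α21 = 521/1.65 = 316 < K1 = 506.
Since both are reversed, neither can invade when rare; the interior point is a saddle.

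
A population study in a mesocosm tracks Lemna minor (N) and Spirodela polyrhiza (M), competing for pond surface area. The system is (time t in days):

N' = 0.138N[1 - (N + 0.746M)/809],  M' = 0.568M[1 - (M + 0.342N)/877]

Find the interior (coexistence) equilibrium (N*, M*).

Setting both brackets to zero gives the nullclines N + 0.746M = 809 and 0.342N + M = 877.
Substituting M = 877 - 0.342N into the first: N(1 - 0.746·0.342) = 809 - 0.746·877.
So N* = 155/0.745 = 208, and then M* = 877 - 0.342·208 = 806.

N* ≈ 208, M* ≈ 806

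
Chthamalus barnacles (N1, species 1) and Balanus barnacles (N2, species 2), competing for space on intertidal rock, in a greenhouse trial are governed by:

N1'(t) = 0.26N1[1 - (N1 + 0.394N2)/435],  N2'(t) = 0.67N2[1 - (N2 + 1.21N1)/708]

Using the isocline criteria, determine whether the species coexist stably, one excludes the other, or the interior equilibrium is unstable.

Compare the nullcline intercepts: K1/α12 = 435/0.394 = 1100 > K2 = 708; K2/α21 = 708/1.21 = 585 > K1 = 435.
Since both inequalities hold, each species can invade when rare, so the interior equilibrium is stable.

stable coexistence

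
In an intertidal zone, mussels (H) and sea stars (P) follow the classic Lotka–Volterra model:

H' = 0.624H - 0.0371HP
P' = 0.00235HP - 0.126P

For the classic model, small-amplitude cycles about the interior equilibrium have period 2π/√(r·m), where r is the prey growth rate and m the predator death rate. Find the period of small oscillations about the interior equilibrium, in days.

Here r = 0.624 and m = 0.126, so r·m = 0.0786.
ω = √0.0786 = 0.28 per day, hence T = 2π/ω ≈ 22.4 days.

T ≈ 22.4 days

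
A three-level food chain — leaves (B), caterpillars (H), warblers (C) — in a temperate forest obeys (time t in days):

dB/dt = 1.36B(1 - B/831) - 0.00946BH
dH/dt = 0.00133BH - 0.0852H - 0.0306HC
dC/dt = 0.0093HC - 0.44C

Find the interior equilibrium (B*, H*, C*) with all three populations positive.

From dC/dt = 0: 0.0093H* = 0.44, so H* = 47.3.
From dB/dt = 0: 1.36(1 - B*/831) = 0.00946·47.3, giving B* = 831·(1 - 0.329) = 558.
From dH/dt = 0: 0.00133·558 - 0.0852 = 0.0306C*, so C* = 0.656/0.0306 = 21.4.

B* ≈ 558, H* ≈ 47.3, C* ≈ 21.4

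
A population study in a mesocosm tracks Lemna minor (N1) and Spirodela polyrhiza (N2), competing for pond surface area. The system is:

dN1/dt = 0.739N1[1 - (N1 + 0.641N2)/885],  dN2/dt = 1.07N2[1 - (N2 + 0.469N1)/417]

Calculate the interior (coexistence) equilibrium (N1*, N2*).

Setting both brackets to zero gives the nullclines N1 + 0.641N2 = 885 and 0.469N1 + N2 = 417.
Substituting N2 = 417 - 0.469N1 into the first: N1(1 - 0.641·0.469) = 885 - 0.641·417.
So N1* = 618/0.699 = 883, and then N2* = 417 - 0.469·883 = 2.77.

N1* ≈ 883, N2* ≈ 2.77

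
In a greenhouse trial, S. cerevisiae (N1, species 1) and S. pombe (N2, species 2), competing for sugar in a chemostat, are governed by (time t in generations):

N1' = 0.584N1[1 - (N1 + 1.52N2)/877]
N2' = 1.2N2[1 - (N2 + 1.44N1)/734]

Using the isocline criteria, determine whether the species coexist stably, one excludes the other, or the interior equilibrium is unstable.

unstable coexistence (outcome depends on initial conditions)

Compare the nullcline intercepts: K1/α12 = 877/1.52 = 577 < K2 = 734; K2/α21 = 734/1.44 = 510 < K1 = 877.
Since both are reversed, neither can invade when rare; the interior point is a saddle.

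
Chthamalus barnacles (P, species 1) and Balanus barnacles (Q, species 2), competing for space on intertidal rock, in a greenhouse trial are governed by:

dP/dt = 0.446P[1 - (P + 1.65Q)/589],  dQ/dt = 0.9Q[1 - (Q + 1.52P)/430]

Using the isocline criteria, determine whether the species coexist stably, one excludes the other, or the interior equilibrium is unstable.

unstable coexistence (outcome depends on initial conditions)

Compare the nullcline intercepts: K1/α12 = 589/1.65 = 357 < K2 = 430; K2/α21 = 430/1.52 = 283 < K1 = 589.
Since both are reversed, neither can invade when rare; the interior point is a saddle.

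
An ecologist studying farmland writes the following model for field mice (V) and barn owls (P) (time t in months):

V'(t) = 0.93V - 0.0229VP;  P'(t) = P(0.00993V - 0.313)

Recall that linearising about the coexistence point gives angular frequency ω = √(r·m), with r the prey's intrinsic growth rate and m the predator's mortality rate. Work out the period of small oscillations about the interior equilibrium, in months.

T ≈ 11.6 months

Here r = 0.93 and m = 0.313, so r·m = 0.291.
ω = √0.291 = 0.54 per month, hence T = 2π/ω ≈ 11.6 months.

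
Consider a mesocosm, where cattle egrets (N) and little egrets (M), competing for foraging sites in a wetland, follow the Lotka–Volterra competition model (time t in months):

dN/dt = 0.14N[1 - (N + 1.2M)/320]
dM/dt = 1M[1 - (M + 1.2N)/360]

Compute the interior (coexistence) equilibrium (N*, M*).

Setting both brackets to zero gives the nullclines N + 1.2M = 320 and 1.2N + M = 360.
Substituting M = 360 - 1.2N into the first: N(1 - 1.2·1.2) = 320 - 1.2·360.
So N* = -112/-0.44 = 255, and then M* = 360 - 1.2·255 = 54.5.

N* ≈ 255, M* ≈ 54.5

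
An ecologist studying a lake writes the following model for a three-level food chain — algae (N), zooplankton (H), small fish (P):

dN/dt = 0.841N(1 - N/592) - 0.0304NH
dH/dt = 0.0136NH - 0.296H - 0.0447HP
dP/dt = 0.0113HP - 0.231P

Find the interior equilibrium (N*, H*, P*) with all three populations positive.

From dP/dt = 0: 0.0113H* = 0.231, so H* = 20.4.
From dN/dt = 0: 0.841(1 - N*/592) = 0.0304·20.4, giving N* = 592·(1 - 0.739) = 155.
From dH/dt = 0: 0.0136·155 - 0.296 = 0.0447P*, so P* = 1.81/0.0447 = 40.4.

N* ≈ 155, H* ≈ 20.4, P* ≈ 40.4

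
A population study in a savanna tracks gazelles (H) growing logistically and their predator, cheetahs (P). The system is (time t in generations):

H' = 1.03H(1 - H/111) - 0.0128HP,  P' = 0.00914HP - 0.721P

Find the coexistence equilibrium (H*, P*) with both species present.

H* ≈ 78.9, P* ≈ 23.3

From dP/dt = 0 with P > 0: 0.00914H* = 0.721, so H* = 78.9.
Substitute into dH/dt = 0: 1.03(1 - 78.9/111) = 0.0128P*.
The bracket is 0.289, giving P* = 0.298/0.0128 = 23.3.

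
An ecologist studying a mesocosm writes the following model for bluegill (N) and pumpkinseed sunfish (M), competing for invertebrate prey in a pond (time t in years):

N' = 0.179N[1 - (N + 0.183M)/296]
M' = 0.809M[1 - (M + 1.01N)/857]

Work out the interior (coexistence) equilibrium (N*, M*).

Setting both brackets to zero gives the nullclines N + 0.183M = 296 and 1.01N + M = 857.
Substituting M = 857 - 1.01N into the first: N(1 - 0.183·1.01) = 296 - 0.183·857.
So N* = 139/0.815 = 171, and then M* = 857 - 1.01·171 = 685.

N* ≈ 171, M* ≈ 685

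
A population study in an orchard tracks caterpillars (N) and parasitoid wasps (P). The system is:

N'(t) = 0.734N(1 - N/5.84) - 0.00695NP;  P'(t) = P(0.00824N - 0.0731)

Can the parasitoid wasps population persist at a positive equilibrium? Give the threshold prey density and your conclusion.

Threshold N = 8.87; K < 8.87, so no, the predator goes extinct.

The predator equation gives dP/dt > 0 only when N > 0.0731/0.00824 = 8.87.
Without the predator, N → K = 5.84. Since 5.84 < 8.87, the predator cannot invade.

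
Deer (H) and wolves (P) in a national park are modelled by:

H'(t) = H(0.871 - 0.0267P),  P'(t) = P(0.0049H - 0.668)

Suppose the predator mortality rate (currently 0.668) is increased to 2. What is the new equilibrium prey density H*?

At the interior fixed point, setting dP/dt = 0 with P > 0 fixes H* = (predator death rate)/(HP coefficient) — independent of the other coefficients.
With the change, H* = 2/0.0049 = 408; it rises from 136.

H* ≈ 408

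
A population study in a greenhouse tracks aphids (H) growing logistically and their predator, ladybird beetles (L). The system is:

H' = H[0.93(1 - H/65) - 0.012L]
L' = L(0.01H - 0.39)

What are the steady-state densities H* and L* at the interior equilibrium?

H* ≈ 39, L* ≈ 31

From dL/dt = 0 with L > 0: 0.01H* = 0.39, so H* = 39.
Substitute into dH/dt = 0: 0.93(1 - 39/65) = 0.012L*.
The bracket is 0.4, giving L* = 0.372/0.012 = 31.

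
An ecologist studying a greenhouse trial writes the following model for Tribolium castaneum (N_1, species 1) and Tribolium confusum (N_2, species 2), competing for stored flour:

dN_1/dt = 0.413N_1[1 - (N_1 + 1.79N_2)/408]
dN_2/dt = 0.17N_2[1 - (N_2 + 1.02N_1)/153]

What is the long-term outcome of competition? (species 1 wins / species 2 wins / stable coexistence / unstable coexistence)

Compare the nullcline intercepts: K1/α12 = 408/1.79 = 228 > K2 = 153; K2/α21 = 153/1.02 = 150 < K1 = 408.
Since the inequalities point opposite ways, species 1 can invade but species 2 cannot.

species 1 excludes species 2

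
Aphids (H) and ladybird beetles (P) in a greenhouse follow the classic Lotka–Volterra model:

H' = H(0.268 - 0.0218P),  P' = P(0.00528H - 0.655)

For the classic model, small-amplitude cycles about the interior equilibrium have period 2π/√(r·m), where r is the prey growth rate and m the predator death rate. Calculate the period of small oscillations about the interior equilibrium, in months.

T ≈ 15 months

Here r = 0.268 and m = 0.655, so r·m = 0.176.
ω = √0.176 = 0.419 per month, hence T = 2π/ω ≈ 15 months.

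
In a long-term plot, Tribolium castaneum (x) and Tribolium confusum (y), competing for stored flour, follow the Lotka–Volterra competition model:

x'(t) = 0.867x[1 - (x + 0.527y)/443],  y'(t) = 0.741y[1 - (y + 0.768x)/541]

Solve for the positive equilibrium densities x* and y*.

Setting both brackets to zero gives the nullclines x + 0.527y = 443 and 0.768x + y = 541.
Substituting y = 541 - 0.768x into the first: x(1 - 0.527·0.768) = 443 - 0.527·541.
So x* = 158/0.595 = 265, and then y* = 541 - 0.768·265 = 337.

x* ≈ 265, y* ≈ 337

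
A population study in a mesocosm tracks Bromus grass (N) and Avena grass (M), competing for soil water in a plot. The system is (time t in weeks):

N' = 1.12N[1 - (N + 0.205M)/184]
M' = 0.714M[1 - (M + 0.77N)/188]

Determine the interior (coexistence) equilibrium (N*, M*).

N* ≈ 173, M* ≈ 55

Setting both brackets to zero gives the nullclines N + 0.205M = 184 and 0.77N + M = 188.
Substituting M = 188 - 0.77N into the first: N(1 - 0.205·0.77) = 184 - 0.205·188.
So N* = 145/0.842 = 173, and then M* = 188 - 0.77·173 = 55.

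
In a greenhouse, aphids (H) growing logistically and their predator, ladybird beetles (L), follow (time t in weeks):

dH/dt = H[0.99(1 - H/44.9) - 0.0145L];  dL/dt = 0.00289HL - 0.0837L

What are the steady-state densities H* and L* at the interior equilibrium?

From dL/dt = 0 with L > 0: 0.00289H* = 0.0837, so H* = 29.
Substitute into dH/dt = 0: 0.99(1 - 29/44.9) = 0.0145L*.
The bracket is 0.355, giving L* = 0.351/0.0145 = 24.2.

H* ≈ 29, L* ≈ 24.2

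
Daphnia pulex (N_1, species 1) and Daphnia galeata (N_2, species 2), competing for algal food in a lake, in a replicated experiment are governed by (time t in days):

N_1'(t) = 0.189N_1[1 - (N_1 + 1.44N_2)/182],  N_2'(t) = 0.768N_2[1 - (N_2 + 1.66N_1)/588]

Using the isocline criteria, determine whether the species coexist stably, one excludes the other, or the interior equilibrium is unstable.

species 2 excludes species 1

Compare the nullcline intercepts: K1/α12 = 182/1.44 = 126 < K2 = 588; K2/α21 = 588/1.66 = 354 > K1 = 182.
Since the inequalities point opposite ways, species 2 can invade but species 1 cannot.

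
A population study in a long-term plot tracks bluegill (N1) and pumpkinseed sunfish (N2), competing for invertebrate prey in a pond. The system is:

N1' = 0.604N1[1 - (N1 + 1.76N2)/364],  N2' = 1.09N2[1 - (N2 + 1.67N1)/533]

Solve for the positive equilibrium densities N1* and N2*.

N1* ≈ 296, N2* ≈ 38.6

Setting both brackets to zero gives the nullclines N1 + 1.76N2 = 364 and 1.67N1 + N2 = 533.
Substituting N2 = 533 - 1.67N1 into the first: N1(1 - 1.76·1.67) = 364 - 1.76·533.
So N1* = -574/-1.94 = 296, and then N2* = 533 - 1.67·296 = 38.6.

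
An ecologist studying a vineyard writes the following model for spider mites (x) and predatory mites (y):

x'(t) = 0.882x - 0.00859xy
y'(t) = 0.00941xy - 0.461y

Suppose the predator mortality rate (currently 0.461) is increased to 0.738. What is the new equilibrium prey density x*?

At the interior fixed point, setting dy/dt = 0 with y > 0 fixes x* = (predator death rate)/(xy coefficient) — independent of the other coefficients.
With the change, x* = 0.738/0.00941 = 78.4; it rises from 49.

x* ≈ 78.4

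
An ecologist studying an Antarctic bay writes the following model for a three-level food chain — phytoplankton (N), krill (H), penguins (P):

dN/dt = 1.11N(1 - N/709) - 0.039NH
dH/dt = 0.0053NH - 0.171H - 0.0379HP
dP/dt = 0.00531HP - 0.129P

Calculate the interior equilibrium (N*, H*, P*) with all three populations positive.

N* ≈ 104, H* ≈ 24.3, P* ≈ 10

From dP/dt = 0: 0.00531H* = 0.129, so H* = 24.3.
From dN/dt = 0: 1.11(1 - N*/709) = 0.039·24.3, giving N* = 709·(1 - 0.854) = 104.
From dH/dt = 0: 0.0053·104 - 0.171 = 0.0379P*, so P* = 0.379/0.0379 = 10.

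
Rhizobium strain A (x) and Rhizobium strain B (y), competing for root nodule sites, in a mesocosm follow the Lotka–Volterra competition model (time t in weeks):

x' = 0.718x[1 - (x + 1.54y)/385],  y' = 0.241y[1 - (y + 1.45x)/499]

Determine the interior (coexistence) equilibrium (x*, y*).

x* ≈ 311, y* ≈ 48.1

Setting both brackets to zero gives the nullclines x + 1.54y = 385 and 1.45x + y = 499.
Substituting y = 499 - 1.45x into the first: x(1 - 1.54·1.45) = 385 - 1.54·499.
So x* = -383/-1.23 = 311, and then y* = 499 - 1.45·311 = 48.1.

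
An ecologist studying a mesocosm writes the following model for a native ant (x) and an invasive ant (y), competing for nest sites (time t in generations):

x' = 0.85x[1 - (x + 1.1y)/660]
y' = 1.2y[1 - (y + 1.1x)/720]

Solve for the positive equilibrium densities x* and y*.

x* ≈ 629, y* ≈ 28.6

Setting both brackets to zero gives the nullclines x + 1.1y = 660 and 1.1x + y = 720.
Substituting y = 720 - 1.1x into the first: x(1 - 1.1·1.1) = 660 - 1.1·720.
So x* = -132/-0.21 = 629, and then y* = 720 - 1.1·629 = 28.6.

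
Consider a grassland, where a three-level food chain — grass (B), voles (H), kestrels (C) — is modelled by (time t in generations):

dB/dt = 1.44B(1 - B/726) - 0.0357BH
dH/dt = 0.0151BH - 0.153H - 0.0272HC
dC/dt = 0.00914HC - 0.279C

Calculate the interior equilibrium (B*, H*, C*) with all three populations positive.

B* ≈ 177, H* ≈ 30.5, C* ≈ 92.4

From dC/dt = 0: 0.00914H* = 0.279, so H* = 30.5.
From dB/dt = 0: 1.44(1 - B*/726) = 0.0357·30.5, giving B* = 726·(1 - 0.757) = 177.
From dH/dt = 0: 0.0151·177 - 0.153 = 0.0272C*, so C* = 2.51/0.0272 = 92.4.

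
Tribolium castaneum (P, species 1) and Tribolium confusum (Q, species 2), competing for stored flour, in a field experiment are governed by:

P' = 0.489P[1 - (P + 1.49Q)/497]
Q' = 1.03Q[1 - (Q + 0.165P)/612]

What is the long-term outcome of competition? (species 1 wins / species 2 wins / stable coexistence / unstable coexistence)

Compare the nullcline intercepts: K1/α12 = 497/1.49 = 334 < K2 = 612; K2/α21 = 612/0.165 = 3710 > K1 = 497.
Since the inequalities point opposite ways, species 2 can invade but species 1 cannot.

species 2 excludes species 1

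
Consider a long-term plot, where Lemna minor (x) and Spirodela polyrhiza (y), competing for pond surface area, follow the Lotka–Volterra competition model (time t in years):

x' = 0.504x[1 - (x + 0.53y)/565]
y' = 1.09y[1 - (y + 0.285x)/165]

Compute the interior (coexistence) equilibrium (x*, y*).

x* ≈ 563, y* ≈ 4.68

Setting both brackets to zero gives the nullclines x + 0.53y = 565 and 0.285x + y = 165.
Substituting y = 165 - 0.285x into the first: x(1 - 0.53·0.285) = 565 - 0.53·165.
So x* = 478/0.849 = 563, and then y* = 165 - 0.285·563 = 4.68.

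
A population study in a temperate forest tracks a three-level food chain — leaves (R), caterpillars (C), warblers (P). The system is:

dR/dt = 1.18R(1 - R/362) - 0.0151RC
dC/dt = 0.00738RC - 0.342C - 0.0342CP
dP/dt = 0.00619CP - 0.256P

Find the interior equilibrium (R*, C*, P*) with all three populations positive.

R* ≈ 170, C* ≈ 41.4, P* ≈ 26.8

From dP/dt = 0: 0.00619C* = 0.256, so C* = 41.4.
From dR/dt = 0: 1.18(1 - R*/362) = 0.0151·41.4, giving R* = 362·(1 - 0.529) = 170.
From dC/dt = 0: 0.00738·170 - 0.342 = 0.0342P*, so P* = 0.916/0.0342 = 26.8.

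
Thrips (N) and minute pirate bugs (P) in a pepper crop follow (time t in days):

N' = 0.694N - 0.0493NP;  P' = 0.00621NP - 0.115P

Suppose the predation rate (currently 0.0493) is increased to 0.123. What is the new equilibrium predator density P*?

At the interior fixed point, setting dN/dt = 0 with N > 0 fixes P* = (prey growth rate)/(NP coefficient) — independent of the other coefficients.
With the change, P* = 0.694/0.123 = 5.64; it falls from 14.1.

P* ≈ 5.64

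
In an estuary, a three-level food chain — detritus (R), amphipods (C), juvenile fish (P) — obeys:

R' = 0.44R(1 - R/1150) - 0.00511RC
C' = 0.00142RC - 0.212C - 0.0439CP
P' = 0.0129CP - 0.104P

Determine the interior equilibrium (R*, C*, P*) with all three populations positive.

R* ≈ 1040, C* ≈ 8.06, P* ≈ 28.9

From dP/dt = 0: 0.0129C* = 0.104, so C* = 8.06.
From dR/dt = 0: 0.44(1 - R*/1150) = 0.00511·8.06, giving R* = 1150·(1 - 0.0936) = 1040.
From dC/dt = 0: 0.00142·1040 - 0.212 = 0.0439P*, so P* = 1.27/0.0439 = 28.9.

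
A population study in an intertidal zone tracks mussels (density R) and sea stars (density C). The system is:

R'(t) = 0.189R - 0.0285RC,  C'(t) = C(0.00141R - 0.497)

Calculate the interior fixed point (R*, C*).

Set dC/dt = 0 with C > 0: 0.00141R - 0.497 = 0, so R* = 0.497/0.00141 = 352.
Set dR/dt = 0 with R > 0: 0.189 - 0.0285C = 0, so C* = 0.189/0.0285 = 6.63.

R* ≈ 352, C* ≈ 6.63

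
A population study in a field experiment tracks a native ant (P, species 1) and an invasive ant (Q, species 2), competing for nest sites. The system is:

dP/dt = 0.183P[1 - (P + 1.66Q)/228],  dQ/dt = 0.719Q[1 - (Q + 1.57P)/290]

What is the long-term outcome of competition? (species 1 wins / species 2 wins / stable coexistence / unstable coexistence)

unstable coexistence (outcome depends on initial conditions)

Compare the nullcline intercepts: K1/α12 = 228/1.66 = 137 < K2 = 290; K2/α21 = 290/1.57 = 185 < K1 = 228.
Since both are reversed, neither can invade when rare; the interior point is a saddle.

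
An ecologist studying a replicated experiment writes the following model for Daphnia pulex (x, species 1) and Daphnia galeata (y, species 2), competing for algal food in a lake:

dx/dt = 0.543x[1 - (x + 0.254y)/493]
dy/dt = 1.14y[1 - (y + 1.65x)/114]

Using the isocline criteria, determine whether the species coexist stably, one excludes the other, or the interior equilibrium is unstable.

species 1 excludes species 2

Compare the nullcline intercepts: K1/α12 = 493/0.254 = 1940 > K2 = 114; K2/α21 = 114/1.65 = 69.1 < K1 = 493.
Since the inequalities point opposite ways, species 1 can invade but species 2 cannot.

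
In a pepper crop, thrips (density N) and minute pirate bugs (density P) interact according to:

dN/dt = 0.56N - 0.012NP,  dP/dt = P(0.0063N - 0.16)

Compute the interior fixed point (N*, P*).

N* ≈ 25.4, P* ≈ 46.7

Set dP/dt = 0 with P > 0: 0.0063N - 0.16 = 0, so N* = 0.16/0.0063 = 25.4.
Set dN/dt = 0 with N > 0: 0.56 - 0.012P = 0, so P* = 0.56/0.012 = 46.7.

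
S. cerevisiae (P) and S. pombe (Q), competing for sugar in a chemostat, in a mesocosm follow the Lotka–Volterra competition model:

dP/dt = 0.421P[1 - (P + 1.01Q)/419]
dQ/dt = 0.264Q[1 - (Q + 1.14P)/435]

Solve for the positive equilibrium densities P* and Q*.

P* ≈ 134, Q* ≈ 282

Setting both brackets to zero gives the nullclines P + 1.01Q = 419 and 1.14P + Q = 435.
Substituting Q = 435 - 1.14P into the first: P(1 - 1.01·1.14) = 419 - 1.01·435.
So P* = -20.4/-0.151 = 134, and then Q* = 435 - 1.14·134 = 282.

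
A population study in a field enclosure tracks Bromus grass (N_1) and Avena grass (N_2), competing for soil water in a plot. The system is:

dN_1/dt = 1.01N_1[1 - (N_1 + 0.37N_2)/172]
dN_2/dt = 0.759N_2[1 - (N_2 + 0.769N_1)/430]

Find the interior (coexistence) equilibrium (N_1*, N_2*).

N_1* ≈ 18, N_2* ≈ 416

Setting both brackets to zero gives the nullclines N_1 + 0.37N_2 = 172 and 0.769N_1 + N_2 = 430.
Substituting N_2 = 430 - 0.769N_1 into the first: N_1(1 - 0.37·0.769) = 172 - 0.37·430.
So N_1* = 12.9/0.715 = 18, and then N_2* = 430 - 0.769·18 = 416.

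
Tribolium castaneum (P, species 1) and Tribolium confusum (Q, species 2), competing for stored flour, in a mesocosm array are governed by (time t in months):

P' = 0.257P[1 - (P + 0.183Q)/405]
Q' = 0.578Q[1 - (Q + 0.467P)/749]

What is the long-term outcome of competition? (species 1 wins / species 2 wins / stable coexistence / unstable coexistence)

stable coexistence

Compare the nullcline intercepts: K1/α12 = 405/0.183 = 2210 > K2 = 749; K2/α21 = 749/0.467 = 1600 > K1 = 405.
Since both inequalities hold, each species can invade when rare, so the interior equilibrium is stable.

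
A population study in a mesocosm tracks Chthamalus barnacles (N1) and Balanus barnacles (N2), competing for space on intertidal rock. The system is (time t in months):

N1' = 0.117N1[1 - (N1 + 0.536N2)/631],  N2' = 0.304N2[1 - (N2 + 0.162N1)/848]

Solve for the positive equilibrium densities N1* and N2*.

Setting both brackets to zero gives the nullclines N1 + 0.536N2 = 631 and 0.162N1 + N2 = 848.
Substituting N2 = 848 - 0.162N1 into the first: N1(1 - 0.536·0.162) = 631 - 0.536·848.
So N1* = 176/0.913 = 193, and then N2* = 848 - 0.162·193 = 817.

N1* ≈ 193, N2* ≈ 817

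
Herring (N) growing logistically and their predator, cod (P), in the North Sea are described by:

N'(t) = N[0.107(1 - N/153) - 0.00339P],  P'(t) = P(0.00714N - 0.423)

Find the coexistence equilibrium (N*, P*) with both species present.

N* ≈ 59.2, P* ≈ 19.3

From dP/dt = 0 with P > 0: 0.00714N* = 0.423, so N* = 59.2.
Substitute into dN/dt = 0: 0.107(1 - 59.2/153) = 0.00339P*.
The bracket is 0.613, giving P* = 0.0656/0.00339 = 19.3.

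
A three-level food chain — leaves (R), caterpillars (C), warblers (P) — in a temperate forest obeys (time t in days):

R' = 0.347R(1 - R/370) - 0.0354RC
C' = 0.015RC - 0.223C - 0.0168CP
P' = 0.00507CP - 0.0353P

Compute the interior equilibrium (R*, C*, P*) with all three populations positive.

From dP/dt = 0: 0.00507C* = 0.0353, so C* = 6.96.
From dR/dt = 0: 0.347(1 - R*/370) = 0.0354·6.96, giving R* = 370·(1 - 0.71) = 107.
From dC/dt = 0: 0.015·107 - 0.223 = 0.0168P*, so P* = 1.38/0.0168 = 82.4.

R* ≈ 107, C* ≈ 6.96, P* ≈ 82.4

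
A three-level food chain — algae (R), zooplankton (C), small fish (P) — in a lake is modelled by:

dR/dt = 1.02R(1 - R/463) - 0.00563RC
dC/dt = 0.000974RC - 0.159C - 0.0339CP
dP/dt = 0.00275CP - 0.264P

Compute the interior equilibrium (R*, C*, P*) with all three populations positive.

R* ≈ 218, C* ≈ 96, P* ≈ 1.56

From dP/dt = 0: 0.00275C* = 0.264, so C* = 96.
From dR/dt = 0: 1.02(1 - R*/463) = 0.00563·96, giving R* = 463·(1 - 0.53) = 218.
From dC/dt = 0: 0.000974·218 - 0.159 = 0.0339P*, so P* = 0.053/0.0339 = 1.56.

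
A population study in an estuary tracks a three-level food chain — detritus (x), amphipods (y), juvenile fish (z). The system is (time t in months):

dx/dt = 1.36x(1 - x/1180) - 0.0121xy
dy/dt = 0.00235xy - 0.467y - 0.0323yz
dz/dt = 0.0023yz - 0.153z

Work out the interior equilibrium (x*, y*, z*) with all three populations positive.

From dz/dt = 0: 0.0023y* = 0.153, so y* = 66.5.
From dx/dt = 0: 1.36(1 - x*/1180) = 0.0121·66.5, giving x* = 1180·(1 - 0.592) = 482.
From dy/dt = 0: 0.00235·482 - 0.467 = 0.0323z*, so z* = 0.665/0.0323 = 20.6.

x* ≈ 482, y* ≈ 66.5, z* ≈ 20.6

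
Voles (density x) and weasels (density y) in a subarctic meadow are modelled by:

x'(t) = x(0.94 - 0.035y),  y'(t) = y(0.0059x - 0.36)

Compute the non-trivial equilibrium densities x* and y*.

x* ≈ 61, y* ≈ 26.9

Set dy/dt = 0 with y > 0: 0.0059x - 0.36 = 0, so x* = 0.36/0.0059 = 61.
Set dx/dt = 0 with x > 0: 0.94 - 0.035y = 0, so y* = 0.94/0.035 = 26.9.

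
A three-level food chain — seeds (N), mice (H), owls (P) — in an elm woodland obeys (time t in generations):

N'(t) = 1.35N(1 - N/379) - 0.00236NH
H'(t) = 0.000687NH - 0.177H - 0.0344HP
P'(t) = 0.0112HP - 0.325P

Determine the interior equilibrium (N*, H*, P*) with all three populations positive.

N* ≈ 360, H* ≈ 29, P* ≈ 2.04

From dP/dt = 0: 0.0112H* = 0.325, so H* = 29.
From dN/dt = 0: 1.35(1 - N*/379) = 0.00236·29, giving N* = 379·(1 - 0.0507) = 360.
From dH/dt = 0: 0.000687·360 - 0.177 = 0.0344P*, so P* = 0.0702/0.0344 = 2.04.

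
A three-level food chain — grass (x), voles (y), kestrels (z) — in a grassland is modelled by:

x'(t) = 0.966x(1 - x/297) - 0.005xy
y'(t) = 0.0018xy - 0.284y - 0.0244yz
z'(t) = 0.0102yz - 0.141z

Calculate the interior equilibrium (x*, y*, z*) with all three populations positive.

x* ≈ 276, y* ≈ 13.8, z* ≈ 8.7

From dz/dt = 0: 0.0102y* = 0.141, so y* = 13.8.
From dx/dt = 0: 0.966(1 - x*/297) = 0.005·13.8, giving x* = 297·(1 - 0.0716) = 276.
From dy/dt = 0: 0.0018·276 - 0.284 = 0.0244z*, so z* = 0.212/0.0244 = 8.7.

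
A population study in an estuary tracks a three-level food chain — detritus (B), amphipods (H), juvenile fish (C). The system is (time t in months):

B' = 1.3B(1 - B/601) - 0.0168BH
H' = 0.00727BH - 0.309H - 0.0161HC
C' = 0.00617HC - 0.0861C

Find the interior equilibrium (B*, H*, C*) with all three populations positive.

B* ≈ 493, H* ≈ 14, C* ≈ 203

From dC/dt = 0: 0.00617H* = 0.0861, so H* = 14.
From dB/dt = 0: 1.3(1 - B*/601) = 0.0168·14, giving B* = 601·(1 - 0.18) = 493.
From dH/dt = 0: 0.00727·493 - 0.309 = 0.0161C*, so C* = 3.27/0.0161 = 203.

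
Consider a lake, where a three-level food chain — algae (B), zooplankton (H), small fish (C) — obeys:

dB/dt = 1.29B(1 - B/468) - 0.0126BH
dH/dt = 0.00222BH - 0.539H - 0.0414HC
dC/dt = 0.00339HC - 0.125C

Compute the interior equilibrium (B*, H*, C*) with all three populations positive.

B* ≈ 299, H* ≈ 36.9, C* ≈ 3.04

From dC/dt = 0: 0.00339H* = 0.125, so H* = 36.9.
From dB/dt = 0: 1.29(1 - B*/468) = 0.0126·36.9, giving B* = 468·(1 - 0.36) = 299.
From dH/dt = 0: 0.00222·299 - 0.539 = 0.0414C*, so C* = 0.126/0.0414 = 3.04.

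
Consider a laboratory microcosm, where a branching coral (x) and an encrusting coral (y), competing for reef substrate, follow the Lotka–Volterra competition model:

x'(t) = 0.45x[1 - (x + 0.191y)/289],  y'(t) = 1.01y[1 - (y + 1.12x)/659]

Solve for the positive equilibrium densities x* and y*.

x* ≈ 208, y* ≈ 427

Setting both brackets to zero gives the nullclines x + 0.191y = 289 and 1.12x + y = 659.
Substituting y = 659 - 1.12x into the first: x(1 - 0.191·1.12) = 289 - 0.191·659.
So x* = 163/0.786 = 208, and then y* = 659 - 1.12·208 = 427.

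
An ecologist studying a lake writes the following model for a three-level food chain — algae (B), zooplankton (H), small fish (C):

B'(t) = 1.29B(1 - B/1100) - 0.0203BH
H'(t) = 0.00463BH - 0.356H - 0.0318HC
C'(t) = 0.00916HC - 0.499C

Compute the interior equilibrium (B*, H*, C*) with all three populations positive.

From dC/dt = 0: 0.00916H* = 0.499, so H* = 54.5.
From dB/dt = 0: 1.29(1 - B*/1100) = 0.0203·54.5, giving B* = 1100·(1 - 0.857) = 157.
From dH/dt = 0: 0.00463·157 - 0.356 = 0.0318C*, so C* = 0.371/0.0318 = 11.7.

B* ≈ 157, H* ≈ 54.5, C* ≈ 11.7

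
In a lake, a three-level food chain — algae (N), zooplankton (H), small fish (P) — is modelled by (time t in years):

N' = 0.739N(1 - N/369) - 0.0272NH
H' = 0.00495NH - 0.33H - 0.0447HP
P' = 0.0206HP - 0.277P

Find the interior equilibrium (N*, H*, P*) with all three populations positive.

From dP/dt = 0: 0.0206H* = 0.277, so H* = 13.4.
From dN/dt = 0: 0.739(1 - N*/369) = 0.0272·13.4, giving N* = 369·(1 - 0.495) = 186.
From dH/dt = 0: 0.00495·186 - 0.33 = 0.0447P*, so P* = 0.593/0.0447 = 13.3.

N* ≈ 186, H* ≈ 13.4, P* ≈ 13.3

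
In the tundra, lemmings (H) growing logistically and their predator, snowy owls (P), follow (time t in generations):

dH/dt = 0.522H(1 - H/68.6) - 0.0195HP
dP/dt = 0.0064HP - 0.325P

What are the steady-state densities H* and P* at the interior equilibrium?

From dP/dt = 0 with P > 0: 0.0064H* = 0.325, so H* = 50.8.
Substitute into dH/dt = 0: 0.522(1 - 50.8/68.6) = 0.0195P*.
The bracket is 0.26, giving P* = 0.136/0.0195 = 6.95.

H* ≈ 50.8, P* ≈ 6.95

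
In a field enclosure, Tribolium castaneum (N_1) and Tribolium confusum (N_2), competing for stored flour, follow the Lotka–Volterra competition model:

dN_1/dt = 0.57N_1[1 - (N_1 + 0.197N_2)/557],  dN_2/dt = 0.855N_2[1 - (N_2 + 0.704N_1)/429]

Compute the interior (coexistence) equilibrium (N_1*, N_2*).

Setting both brackets to zero gives the nullclines N_1 + 0.197N_2 = 557 and 0.704N_1 + N_2 = 429.
Substituting N_2 = 429 - 0.704N_1 into the first: N_1(1 - 0.197·0.704) = 557 - 0.197·429.
So N_1* = 472/0.861 = 549, and then N_2* = 429 - 0.704·549 = 42.8.

N_1* ≈ 549, N_2* ≈ 42.8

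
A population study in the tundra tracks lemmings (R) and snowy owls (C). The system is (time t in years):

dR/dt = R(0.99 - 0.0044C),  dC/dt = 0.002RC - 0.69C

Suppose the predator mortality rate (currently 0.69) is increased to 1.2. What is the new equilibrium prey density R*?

At the interior fixed point, setting dC/dt = 0 with C > 0 fixes R* = (predator death rate)/(RC coefficient) — independent of the other coefficients.
With the change, R* = 1.2/0.002 = 600; it rises from 345.

R* ≈ 600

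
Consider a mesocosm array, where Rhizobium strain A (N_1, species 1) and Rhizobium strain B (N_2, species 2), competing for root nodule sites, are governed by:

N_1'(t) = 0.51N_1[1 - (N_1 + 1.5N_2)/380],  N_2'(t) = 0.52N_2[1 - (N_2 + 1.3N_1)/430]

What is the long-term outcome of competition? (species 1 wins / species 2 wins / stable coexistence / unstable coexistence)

unstable coexistence (outcome depends on initial conditions)

Compare the nullcline intercepts: K1/α12 = 380/1.5 = 253 < K2 = 430; K2/α21 = 430/1.3 = 331 < K1 = 380.
Since both are reversed, neither can invade when rare; the interior point is a saddle.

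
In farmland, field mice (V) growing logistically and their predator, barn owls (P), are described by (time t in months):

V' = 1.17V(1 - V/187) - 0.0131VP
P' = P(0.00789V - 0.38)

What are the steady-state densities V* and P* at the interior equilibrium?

From dP/dt = 0 with P > 0: 0.00789V* = 0.38, so V* = 48.2.
Substitute into dV/dt = 0: 1.17(1 - 48.2/187) = 0.0131P*.
The bracket is 0.742, giving P* = 0.869/0.0131 = 66.3.

V* ≈ 48.2, P* ≈ 66.3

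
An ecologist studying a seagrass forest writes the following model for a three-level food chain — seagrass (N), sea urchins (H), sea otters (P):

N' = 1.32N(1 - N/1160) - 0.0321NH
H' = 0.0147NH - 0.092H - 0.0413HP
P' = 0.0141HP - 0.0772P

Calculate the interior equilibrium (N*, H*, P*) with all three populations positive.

From dP/dt = 0: 0.0141H* = 0.0772, so H* = 5.48.
From dN/dt = 0: 1.32(1 - N*/1160) = 0.0321·5.48, giving N* = 1160·(1 - 0.133) = 1010.
From dH/dt = 0: 0.0147·1010 - 0.092 = 0.0413P*, so P* = 14.7/0.0413 = 356.

N* ≈ 1010, H* ≈ 5.48, P* ≈ 356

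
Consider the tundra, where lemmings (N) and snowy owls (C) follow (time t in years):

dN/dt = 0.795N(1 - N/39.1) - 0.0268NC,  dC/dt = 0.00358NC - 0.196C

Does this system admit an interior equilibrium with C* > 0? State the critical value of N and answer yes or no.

Threshold N = 54.7; K < 54.7, so no, the predator goes extinct.

The predator equation gives dC/dt > 0 only when N > 0.196/0.00358 = 54.7.
Without the predator, N → K = 39.1. Since 39.1 < 54.7, the predator cannot invade.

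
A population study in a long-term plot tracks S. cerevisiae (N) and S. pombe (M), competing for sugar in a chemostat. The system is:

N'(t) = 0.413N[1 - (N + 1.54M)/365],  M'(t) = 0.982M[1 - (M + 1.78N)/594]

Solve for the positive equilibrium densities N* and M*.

Setting both brackets to zero gives the nullclines N + 1.54M = 365 and 1.78N + M = 594.
Substituting M = 594 - 1.78N into the first: N(1 - 1.54·1.78) = 365 - 1.54·594.
So N* = -550/-1.74 = 316, and then M* = 594 - 1.78·316 = 32.

N* ≈ 316, M* ≈ 32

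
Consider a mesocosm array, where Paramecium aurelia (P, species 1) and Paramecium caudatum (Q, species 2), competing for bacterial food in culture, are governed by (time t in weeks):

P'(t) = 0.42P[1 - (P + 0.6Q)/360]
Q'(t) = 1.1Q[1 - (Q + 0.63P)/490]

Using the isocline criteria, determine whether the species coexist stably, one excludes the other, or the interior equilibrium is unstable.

Compare the nullcline intercepts: K1/α12 = 360/0.6 = 600 > K2 = 490; K2/α21 = 490/0.63 = 778 > K1 = 360.
Since both inequalities hold, each species can invade when rare, so the interior equilibrium is stable.

stable coexistence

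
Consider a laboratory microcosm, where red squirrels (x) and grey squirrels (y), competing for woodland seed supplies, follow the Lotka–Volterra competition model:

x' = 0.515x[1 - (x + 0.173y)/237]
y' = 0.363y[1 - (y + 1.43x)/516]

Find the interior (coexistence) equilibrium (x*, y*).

x* ≈ 196, y* ≈ 235

Setting both brackets to zero gives the nullclines x + 0.173y = 237 and 1.43x + y = 516.
Substituting y = 516 - 1.43x into the first: x(1 - 0.173·1.43) = 237 - 0.173·516.
So x* = 148/0.753 = 196, and then y* = 516 - 1.43·196 = 235.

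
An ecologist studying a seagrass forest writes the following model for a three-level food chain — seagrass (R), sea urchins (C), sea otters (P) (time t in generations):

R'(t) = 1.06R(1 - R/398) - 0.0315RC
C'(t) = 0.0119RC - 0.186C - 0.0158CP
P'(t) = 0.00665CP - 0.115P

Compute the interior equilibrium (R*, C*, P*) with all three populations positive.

From dP/dt = 0: 0.00665C* = 0.115, so C* = 17.3.
From dR/dt = 0: 1.06(1 - R*/398) = 0.0315·17.3, giving R* = 398·(1 - 0.514) = 193.
From dC/dt = 0: 0.0119·193 - 0.186 = 0.0158P*, so P* = 2.12/0.0158 = 134.

R* ≈ 193, C* ≈ 17.3, P* ≈ 134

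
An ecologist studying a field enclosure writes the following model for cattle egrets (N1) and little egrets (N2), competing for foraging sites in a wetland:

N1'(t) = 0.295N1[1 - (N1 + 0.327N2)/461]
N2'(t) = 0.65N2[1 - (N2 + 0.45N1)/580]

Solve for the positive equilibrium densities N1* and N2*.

Setting both brackets to zero gives the nullclines N1 + 0.327N2 = 461 and 0.45N1 + N2 = 580.
Substituting N2 = 580 - 0.45N1 into the first: N1(1 - 0.327·0.45) = 461 - 0.327·580.
So N1* = 271/0.853 = 318, and then N2* = 580 - 0.45·318 = 437.

N1* ≈ 318, N2* ≈ 437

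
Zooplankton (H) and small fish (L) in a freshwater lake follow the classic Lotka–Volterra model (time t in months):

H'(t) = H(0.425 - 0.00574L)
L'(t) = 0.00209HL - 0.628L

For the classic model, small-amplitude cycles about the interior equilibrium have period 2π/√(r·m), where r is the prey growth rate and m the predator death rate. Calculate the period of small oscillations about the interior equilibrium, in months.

T ≈ 12.2 months

Here r = 0.425 and m = 0.628, so r·m = 0.267.
ω = √0.267 = 0.517 per month, hence T = 2π/ω ≈ 12.2 months.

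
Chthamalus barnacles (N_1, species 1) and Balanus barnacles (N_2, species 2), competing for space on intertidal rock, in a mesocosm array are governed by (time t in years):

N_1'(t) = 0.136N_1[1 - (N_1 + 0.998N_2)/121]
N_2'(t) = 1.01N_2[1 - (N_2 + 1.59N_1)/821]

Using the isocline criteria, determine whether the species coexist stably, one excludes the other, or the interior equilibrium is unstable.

Compare the nullcline intercepts: K1/α12 = 121/0.998 = 121 < K2 = 821; K2/α21 = 821/1.59 = 516 > K1 = 121.
Since the inequalities point opposite ways, species 2 can invade but species 1 cannot.

species 2 excludes species 1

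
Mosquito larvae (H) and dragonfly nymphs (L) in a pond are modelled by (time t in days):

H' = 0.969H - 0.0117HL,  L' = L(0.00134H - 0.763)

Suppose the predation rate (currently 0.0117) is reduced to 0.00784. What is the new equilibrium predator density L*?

At the interior fixed point, setting dH/dt = 0 with H > 0 fixes L* = (prey growth rate)/(HL coefficient) — independent of the other coefficients.
With the change, L* = 0.969/0.00784 = 124; it rises from 82.8.

L* ≈ 124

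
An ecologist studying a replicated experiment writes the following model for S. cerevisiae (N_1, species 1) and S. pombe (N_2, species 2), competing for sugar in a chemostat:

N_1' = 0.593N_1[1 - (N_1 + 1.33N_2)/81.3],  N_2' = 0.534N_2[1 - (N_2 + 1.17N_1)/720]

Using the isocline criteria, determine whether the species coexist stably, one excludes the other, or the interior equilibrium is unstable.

species 2 excludes species 1

Compare the nullcline intercepts: K1/α12 = 81.3/1.33 = 61.1 < K2 = 720; K2/α21 = 720/1.17 = 615 > K1 = 81.3.
Since the inequalities point opposite ways, species 2 can invade but species 1 cannot.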